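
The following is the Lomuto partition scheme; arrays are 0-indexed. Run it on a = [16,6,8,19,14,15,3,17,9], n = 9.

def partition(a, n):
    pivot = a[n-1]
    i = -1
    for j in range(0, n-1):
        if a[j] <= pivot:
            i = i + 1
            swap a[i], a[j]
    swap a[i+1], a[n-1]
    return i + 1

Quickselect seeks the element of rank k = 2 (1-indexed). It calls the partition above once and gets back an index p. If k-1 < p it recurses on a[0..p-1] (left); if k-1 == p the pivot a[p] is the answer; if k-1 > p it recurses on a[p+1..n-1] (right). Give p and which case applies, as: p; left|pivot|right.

pivot=9, i=-1
j=0: 16>9, skip
j=1: 6≤9, i=0, swap(0,1) ⇒ [6,16,8,19,14,15,3,17,9]
j=2: 8≤9, i=1, swap(1,2) ⇒ [6,8,16,19,14,15,3,17,9]
j=3: 19>9, skip
j=4: 14>9, skip
j=5: 15>9, skip
j=6: 3≤9, i=2, swap(2,6) ⇒ [6,8,3,19,14,15,16,17,9]
j=7: 17>9, skip
swap(3,8) ⇒ [6,8,3,9,14,15,16,17,19]; return 3
p = 3; k-1 = 1 < 3 ⇒ left

3; left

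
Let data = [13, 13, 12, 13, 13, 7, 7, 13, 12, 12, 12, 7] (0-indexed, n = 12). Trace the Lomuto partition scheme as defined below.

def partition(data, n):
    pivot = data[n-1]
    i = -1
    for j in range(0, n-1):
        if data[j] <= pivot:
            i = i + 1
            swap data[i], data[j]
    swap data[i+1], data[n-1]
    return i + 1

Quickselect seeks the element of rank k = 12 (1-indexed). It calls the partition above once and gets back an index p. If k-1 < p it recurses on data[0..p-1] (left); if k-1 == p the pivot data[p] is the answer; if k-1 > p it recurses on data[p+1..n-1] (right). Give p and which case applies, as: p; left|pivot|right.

2; right

pivot = data[11] = 7; i = -1
j=0: data[0]=13 > 7 → no swap
j=1: data[1]=13 > 7 → no swap
j=2: data[2]=12 > 7 → no swap
j=3: data[3]=13 > 7 → no swap
j=4: data[4]=13 > 7 → no swap
j=5: data[5]=7 ≤ 7 → i=0, swap data[0],data[5] → [7, 13, 12, 13, 13, 13, 7, 13, 12, 12, 12, 7]
j=6: data[6]=7 ≤ 7 → i=1, swap data[1],data[6] → [7, 7, 12, 13, 13, 13, 13, 13, 12, 12, 12, 7]
j=7: data[7]=13 > 7 → no swap
j=8: data[8]=12 > 7 → no swap
j=9: data[9]=12 > 7 → no swap
j=10: data[10]=12 > 7 → no swap
final swap data[2],data[11] → [7, 7, 7, 13, 13, 13, 13, 13, 12, 12, 12, 12]; return 2
p = 2; k-1 = 11 > 2 ⇒ right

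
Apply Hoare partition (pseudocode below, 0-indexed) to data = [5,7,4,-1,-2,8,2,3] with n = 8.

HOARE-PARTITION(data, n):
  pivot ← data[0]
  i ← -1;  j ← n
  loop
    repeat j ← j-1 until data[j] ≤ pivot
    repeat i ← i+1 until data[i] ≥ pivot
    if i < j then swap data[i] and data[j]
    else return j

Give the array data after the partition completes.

pivot = data[0] = 5; i = -1, j = 8
j→7 (data[7]=3≤5), i→0 (data[0]=5≥5); i<j, swap → [3,7,4,-1,-2,8,2,5]
j→6 (data[6]=2≤5), i→1 (data[1]=7≥5); i<j, swap → [3,2,4,-1,-2,8,7,5]
j→4, i→5; i≥j, return j=4. data = [3,2,4,-1,-2,8,7,5]

[3,2,4,-1,-2,8,7,5]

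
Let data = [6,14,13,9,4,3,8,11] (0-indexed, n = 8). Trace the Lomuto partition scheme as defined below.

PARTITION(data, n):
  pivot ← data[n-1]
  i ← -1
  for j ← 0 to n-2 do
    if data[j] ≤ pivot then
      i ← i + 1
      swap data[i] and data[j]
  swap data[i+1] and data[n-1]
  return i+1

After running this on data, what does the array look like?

[6,9,4,3,8,11,13,14]

pivot = data[7] = 11; i = -1
j=0: data[0]=6 ≤ 11 → i=0, swap data[0],data[0] (no change) → [6,14,13,9,4,3,8,11]
j=1: data[1]=14 > 11 → no swap
j=2: data[2]=13 > 11 → no swap
j=3: data[3]=9 ≤ 11 → i=1, swap data[1],data[3] → [6,9,13,14,4,3,8,11]
j=4: data[4]=4 ≤ 11 → i=2, swap data[2],data[4] → [6,9,4,14,13,3,8,11]
j=5: data[5]=3 ≤ 11 → i=3, swap data[3],data[5] → [6,9,4,3,13,14,8,11]
j=6: data[6]=8 ≤ 11 → i=4, swap data[4],data[6] → [6,9,4,3,8,14,13,11]
final swap data[5],data[7] → [6,9,4,3,8,11,13,14]; return 5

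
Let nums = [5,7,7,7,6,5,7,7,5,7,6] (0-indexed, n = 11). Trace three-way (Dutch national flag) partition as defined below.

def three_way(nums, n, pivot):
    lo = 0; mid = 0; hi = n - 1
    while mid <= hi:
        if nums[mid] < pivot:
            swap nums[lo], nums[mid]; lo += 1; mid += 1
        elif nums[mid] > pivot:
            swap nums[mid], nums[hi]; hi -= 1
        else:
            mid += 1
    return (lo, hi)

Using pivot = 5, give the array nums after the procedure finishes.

pivot = 5; lo=0, mid=0, hi=10
nums[mid]=5=5: mid=1
nums[mid]=7>5: swap nums[1],nums[10]; hi=9 → [5,6,7,7,6,5,7,7,5,7,7]
nums[mid]=6>5: swap nums[1],nums[9]; hi=8 → [5,7,7,7,6,5,7,7,5,6,7]
nums[mid]=7>5: swap nums[1],nums[8]; hi=7 → [5,5,7,7,6,5,7,7,7,6,7]
nums[mid]=5=5: mid=2
nums[mid]=7>5: swap nums[2],nums[7]; hi=6 → [5,5,7,7,6,5,7,7,7,6,7]
nums[mid]=7>5: swap nums[2],nums[6]; hi=5 → [5,5,7,7,6,5,7,7,7,6,7]
nums[mid]=7>5: swap nums[2],nums[5]; hi=4 → [5,5,5,7,6,7,7,7,7,6,7]
nums[mid]=5=5: mid=3
nums[mid]=7>5: swap nums[3],nums[4]; hi=3 → [5,5,5,6,7,7,7,7,7,6,7]
nums[mid]=6>5: swap nums[3],nums[3]; hi=2 → [5,5,5,6,7,7,7,7,7,6,7]
end: lo=0, hi=2; nums = [5,5,5,6,7,7,7,7,7,6,7]

[5,5,5,6,7,7,7,7,7,6,7]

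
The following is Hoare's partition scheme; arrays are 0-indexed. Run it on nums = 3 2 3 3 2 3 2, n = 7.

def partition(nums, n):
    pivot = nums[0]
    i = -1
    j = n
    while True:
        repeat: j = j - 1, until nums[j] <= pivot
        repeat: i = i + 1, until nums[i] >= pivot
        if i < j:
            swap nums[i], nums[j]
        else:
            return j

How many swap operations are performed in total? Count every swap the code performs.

pivot = nums[0] = 3; i = -1, j = 7
j→6 (nums[6]=2≤3), i→0 (nums[0]=3≥3); i<j, swap → 2 2 3 3 2 3 3
j→5 (nums[5]=3≤3), i→2 (nums[2]=3≥3); i<j, swap → 2 2 3 3 2 3 3
j→4 (nums[4]=2≤3), i→3 (nums[3]=3≥3); i<j, swap → 2 2 3 2 3 3 3
j→3, i→4; i≥j, return j=3. nums = 2 2 3 2 3 3 3

3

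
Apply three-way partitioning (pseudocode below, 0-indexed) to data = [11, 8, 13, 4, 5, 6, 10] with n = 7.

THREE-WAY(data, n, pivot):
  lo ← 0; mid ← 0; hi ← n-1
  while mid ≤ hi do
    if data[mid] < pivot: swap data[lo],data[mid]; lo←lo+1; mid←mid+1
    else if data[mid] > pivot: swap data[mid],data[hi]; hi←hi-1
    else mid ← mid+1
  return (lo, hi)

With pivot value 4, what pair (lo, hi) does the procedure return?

(0, 0)

pivot = 4; lo=0, mid=0, hi=6
data[mid]=11>4: swap data[0],data[6]; hi=5 → [10, 8, 13, 4, 5, 6, 11]
data[mid]=10>4: swap data[0],data[5]; hi=4 → [6, 8, 13, 4, 5, 10, 11]
data[mid]=6>4: swap data[0],data[4]; hi=3 → [5, 8, 13, 4, 6, 10, 11]
data[mid]=5>4: swap data[0],data[3]; hi=2 → [4, 8, 13, 5, 6, 10, 11]
data[mid]=4=4: mid=1
data[mid]=8>4: swap data[1],data[2]; hi=1 → [4, 13, 8, 5, 6, 10, 11]
data[mid]=13>4: swap data[1],data[1]; hi=0 → [4, 13, 8, 5, 6, 10, 11]
end: lo=0, hi=0; data = [4, 13, 8, 5, 6, 10, 11]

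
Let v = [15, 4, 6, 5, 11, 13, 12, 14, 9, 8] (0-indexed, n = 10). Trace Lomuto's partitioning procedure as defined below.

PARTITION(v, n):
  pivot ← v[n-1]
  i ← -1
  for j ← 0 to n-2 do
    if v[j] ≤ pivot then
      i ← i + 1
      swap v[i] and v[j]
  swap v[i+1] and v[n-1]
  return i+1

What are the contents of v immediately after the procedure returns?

pivot = v[9] = 8; i = -1
j=0: v[0]=15 > 8 → no swap
j=1: v[1]=4 ≤ 8 → i=0, swap v[0],v[1] → [4, 15, 6, 5, 11, 13, 12, 14, 9, 8]
j=2: v[2]=6 ≤ 8 → i=1, swap v[1],v[2] → [4, 6, 15, 5, 11, 13, 12, 14, 9, 8]
j=3: v[3]=5 ≤ 8 → i=2, swap v[2],v[3] → [4, 6, 5, 15, 11, 13, 12, 14, 9, 8]
j=4: v[4]=11 > 8 → no swap
j=5: v[5]=13 > 8 → no swap
j=6: v[6]=12 > 8 → no swap
j=7: v[7]=14 > 8 → no swap
j=8: v[8]=9 > 8 → no swap
final swap v[3],v[9] → [4, 6, 5, 8, 11, 13, 12, 14, 9, 15]; return 3

[4, 6, 5, 8, 11, 13, 12, 14, 9, 15]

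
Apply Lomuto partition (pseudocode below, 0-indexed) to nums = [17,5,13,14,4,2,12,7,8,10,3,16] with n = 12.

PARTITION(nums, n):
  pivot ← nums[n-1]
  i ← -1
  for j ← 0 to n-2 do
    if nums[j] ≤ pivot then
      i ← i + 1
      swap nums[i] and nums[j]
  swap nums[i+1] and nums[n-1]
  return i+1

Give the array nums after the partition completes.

[5,13,14,4,2,12,7,8,10,3,16,17]

pivot=16, i=-1
j=0: 17>16, skip
j=1: 5≤16, i=0, swap(0,1) ⇒ [5,17,13,14,4,2,12,7,8,10,3,16]
j=2: 13≤16, i=1, swap(1,2) ⇒ [5,13,17,14,4,2,12,7,8,10,3,16]
j=3: 14≤16, i=2, swap(2,3) ⇒ [5,13,14,17,4,2,12,7,8,10,3,16]
j=4: 4≤16, i=3, swap(3,4) ⇒ [5,13,14,4,17,2,12,7,8,10,3,16]
j=5: 2≤16, i=4, swap(4,5) ⇒ [5,13,14,4,2,17,12,7,8,10,3,16]
j=6: 12≤16, i=5, swap(5,6) ⇒ [5,13,14,4,2,12,17,7,8,10,3,16]
j=7: 7≤16, i=6, swap(6,7) ⇒ [5,13,14,4,2,12,7,17,8,10,3,16]
j=8: 8≤16, i=7, swap(7,8) ⇒ [5,13,14,4,2,12,7,8,17,10,3,16]
j=9: 10≤16, i=8, swap(8,9) ⇒ [5,13,14,4,2,12,7,8,10,17,3,16]
j=10: 3≤16, i=9, swap(9,10) ⇒ [5,13,14,4,2,12,7,8,10,3,17,16]
swap(10,11) ⇒ [5,13,14,4,2,12,7,8,10,3,16,17]; return 10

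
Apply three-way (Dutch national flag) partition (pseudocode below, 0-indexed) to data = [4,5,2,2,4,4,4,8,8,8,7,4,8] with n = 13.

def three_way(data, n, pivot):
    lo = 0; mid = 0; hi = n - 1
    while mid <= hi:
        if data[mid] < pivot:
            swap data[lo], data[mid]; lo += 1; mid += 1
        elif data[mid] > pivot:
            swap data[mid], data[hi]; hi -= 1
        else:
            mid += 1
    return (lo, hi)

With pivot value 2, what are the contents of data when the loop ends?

pivot = 2; lo=0, mid=0, hi=12
data[mid]=4>2: swap data[0],data[12]; hi=11 → [8,5,2,2,4,4,4,8,8,8,7,4,4]
data[mid]=8>2: swap data[0],data[11]; hi=10 → [4,5,2,2,4,4,4,8,8,8,7,8,4]
data[mid]=4>2: swap data[0],data[10]; hi=9 → [7,5,2,2,4,4,4,8,8,8,4,8,4]
data[mid]=7>2: swap data[0],data[9]; hi=8 → [8,5,2,2,4,4,4,8,8,7,4,8,4]
data[mid]=8>2: swap data[0],data[8]; hi=7 → [8,5,2,2,4,4,4,8,8,7,4,8,4]
data[mid]=8>2: swap data[0],data[7]; hi=6 → [8,5,2,2,4,4,4,8,8,7,4,8,4]
data[mid]=8>2: swap data[0],data[6]; hi=5 → [4,5,2,2,4,4,8,8,8,7,4,8,4]
data[mid]=4>2: swap data[0],data[5]; hi=4 → [4,5,2,2,4,4,8,8,8,7,4,8,4]
data[mid]=4>2: swap data[0],data[4]; hi=3 → [4,5,2,2,4,4,8,8,8,7,4,8,4]
data[mid]=4>2: swap data[0],data[3]; hi=2 → [2,5,2,4,4,4,8,8,8,7,4,8,4]
data[mid]=2=2: mid=1
data[mid]=5>2: swap data[1],data[2]; hi=1 → [2,2,5,4,4,4,8,8,8,7,4,8,4]
data[mid]=2=2: mid=2
end: lo=0, hi=1; data = [2,2,5,4,4,4,8,8,8,7,4,8,4]

[2,2,5,4,4,4,8,8,8,7,4,8,4]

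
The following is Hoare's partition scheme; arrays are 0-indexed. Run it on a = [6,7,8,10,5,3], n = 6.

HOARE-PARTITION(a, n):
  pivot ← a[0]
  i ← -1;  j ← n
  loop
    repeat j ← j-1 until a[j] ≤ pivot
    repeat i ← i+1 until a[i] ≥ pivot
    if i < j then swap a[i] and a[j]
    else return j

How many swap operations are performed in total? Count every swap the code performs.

pivot=6
j stops at 5 (3), i stops at 0 (6); swap ⇒ [3,7,8,10,5,6]
j stops at 4 (5), i stops at 1 (7); swap ⇒ [3,5,8,10,7,6]
j stops at 1, i stops at 2; i≥j ⇒ return 1. a=[3,5,8,10,7,6]

2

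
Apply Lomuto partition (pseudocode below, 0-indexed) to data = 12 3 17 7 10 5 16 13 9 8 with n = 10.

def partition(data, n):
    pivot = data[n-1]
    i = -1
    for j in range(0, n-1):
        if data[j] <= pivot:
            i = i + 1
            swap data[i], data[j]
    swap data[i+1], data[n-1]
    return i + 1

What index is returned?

3

pivot = data[9] = 8; i = -1
j=0: data[0]=12 > 8 → no swap
j=1: data[1]=3 ≤ 8 → i=0, swap data[0],data[1] → 3 12 17 7 10 5 16 13 9 8
j=2: data[2]=17 > 8 → no swap
j=3: data[3]=7 ≤ 8 → i=1, swap data[1],data[3] → 3 7 17 12 10 5 16 13 9 8
j=4: data[4]=10 > 8 → no swap
j=5: data[5]=5 ≤ 8 → i=2, swap data[2],data[5] → 3 7 5 12 10 17 16 13 9 8
j=6: data[6]=16 > 8 → no swap
j=7: data[7]=13 > 8 → no swap
j=8: data[8]=9 > 8 → no swap
final swap data[3],data[9] → 3 7 5 8 10 17 16 13 9 12; return 3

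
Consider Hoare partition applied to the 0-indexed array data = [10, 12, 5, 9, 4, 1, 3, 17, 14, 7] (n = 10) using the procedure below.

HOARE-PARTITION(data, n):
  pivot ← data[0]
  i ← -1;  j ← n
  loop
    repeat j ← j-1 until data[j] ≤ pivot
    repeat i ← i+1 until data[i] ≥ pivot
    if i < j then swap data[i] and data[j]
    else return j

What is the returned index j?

5

pivot = data[0] = 10; i = -1, j = 10
j→9 (data[9]=7≤10), i→0 (data[0]=10≥10); i<j, swap → [7, 12, 5, 9, 4, 1, 3, 17, 14, 10]
j→6 (data[6]=3≤10), i→1 (data[1]=12≥10); i<j, swap → [7, 3, 5, 9, 4, 1, 12, 17, 14, 10]
j→5, i→6; i≥j, return j=5. data = [7, 3, 5, 9, 4, 1, 12, 17, 14, 10]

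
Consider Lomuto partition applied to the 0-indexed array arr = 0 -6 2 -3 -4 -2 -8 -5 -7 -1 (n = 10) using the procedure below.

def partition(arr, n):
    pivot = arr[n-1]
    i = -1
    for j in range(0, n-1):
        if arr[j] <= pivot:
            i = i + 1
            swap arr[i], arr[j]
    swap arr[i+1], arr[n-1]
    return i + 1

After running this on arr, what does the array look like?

-6 -3 -4 -2 -8 -5 -7 -1 2 0

pivot=-1, i=-1
j=0: 0>-1, skip
j=1: -6≤-1, i=0, swap(0,1) ⇒ -6 0 2 -3 -4 -2 -8 -5 -7 -1
j=2: 2>-1, skip
j=3: -3≤-1, i=1, swap(1,3) ⇒ -6 -3 2 0 -4 -2 -8 -5 -7 -1
j=4: -4≤-1, i=2, swap(2,4) ⇒ -6 -3 -4 0 2 -2 -8 -5 -7 -1
j=5: -2≤-1, i=3, swap(3,5) ⇒ -6 -3 -4 -2 2 0 -8 -5 -7 -1
j=6: -8≤-1, i=4, swap(4,6) ⇒ -6 -3 -4 -2 -8 0 2 -5 -7 -1
j=7: -5≤-1, i=5, swap(5,7) ⇒ -6 -3 -4 -2 -8 -5 2 0 -7 -1
j=8: -7≤-1, i=6, swap(6,8) ⇒ -6 -3 -4 -2 -8 -5 -7 0 2 -1
swap(7,9) ⇒ -6 -3 -4 -2 -8 -5 -7 -1 2 0; return 7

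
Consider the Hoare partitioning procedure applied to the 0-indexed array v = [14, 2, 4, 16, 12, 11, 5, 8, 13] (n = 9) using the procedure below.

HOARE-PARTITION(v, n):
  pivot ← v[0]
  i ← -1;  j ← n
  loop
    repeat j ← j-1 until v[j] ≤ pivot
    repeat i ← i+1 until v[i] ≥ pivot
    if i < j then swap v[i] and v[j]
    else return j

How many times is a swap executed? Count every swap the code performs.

2

pivot = v[0] = 14; i = -1, j = 9
j→8 (v[8]=13≤14), i→0 (v[0]=14≥14); i<j, swap → [13, 2, 4, 16, 12, 11, 5, 8, 14]
j→7 (v[7]=8≤14), i→3 (v[3]=16≥14); i<j, swap → [13, 2, 4, 8, 12, 11, 5, 16, 14]
j→6, i→7; i≥j, return j=6. v = [13, 2, 4, 8, 12, 11, 5, 16, 14]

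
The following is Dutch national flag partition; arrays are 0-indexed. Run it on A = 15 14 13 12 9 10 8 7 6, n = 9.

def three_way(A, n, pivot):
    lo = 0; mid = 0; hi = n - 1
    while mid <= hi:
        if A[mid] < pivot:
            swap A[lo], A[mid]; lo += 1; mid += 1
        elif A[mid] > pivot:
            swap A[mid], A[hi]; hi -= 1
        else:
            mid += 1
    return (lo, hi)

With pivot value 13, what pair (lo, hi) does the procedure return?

(6, 6)

pivot = 13; lo=0, mid=0, hi=8
A[mid]=15>13: swap A[0],A[8]; hi=7 → 6 14 13 12 9 10 8 7 15
A[mid]=6<13: swap A[0],A[0]; lo=1,mid=1 → 6 14 13 12 9 10 8 7 15
A[mid]=14>13: swap A[1],A[7]; hi=6 → 6 7 13 12 9 10 8 14 15
A[mid]=7<13: swap A[1],A[1]; lo=2,mid=2 → 6 7 13 12 9 10 8 14 15
A[mid]=13=13: mid=3
A[mid]=12<13: swap A[2],A[3]; lo=3,mid=4 → 6 7 12 13 9 10 8 14 15
A[mid]=9<13: swap A[3],A[4]; lo=4,mid=5 → 6 7 12 9 13 10 8 14 15
A[mid]=10<13: swap A[4],A[5]; lo=5,mid=6 → 6 7 12 9 10 13 8 14 15
A[mid]=8<13: swap A[5],A[6]; lo=6,mid=7 → 6 7 12 9 10 8 13 14 15
end: lo=6, hi=6; A = 6 7 12 9 10 8 13 14 15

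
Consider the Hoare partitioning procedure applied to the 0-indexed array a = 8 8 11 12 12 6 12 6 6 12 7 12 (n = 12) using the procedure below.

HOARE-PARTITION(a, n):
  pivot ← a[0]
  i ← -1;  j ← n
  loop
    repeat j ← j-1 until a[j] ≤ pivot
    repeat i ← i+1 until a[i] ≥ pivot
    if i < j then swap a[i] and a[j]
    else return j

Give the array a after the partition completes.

pivot=8
j stops at 10 (7), i stops at 0 (8); swap ⇒ 7 8 11 12 12 6 12 6 6 12 8 12
j stops at 8 (6), i stops at 1 (8); swap ⇒ 7 6 11 12 12 6 12 6 8 12 8 12
j stops at 7 (6), i stops at 2 (11); swap ⇒ 7 6 6 12 12 6 12 11 8 12 8 12
j stops at 5 (6), i stops at 3 (12); swap ⇒ 7 6 6 6 12 12 12 11 8 12 8 12
j stops at 3, i stops at 4; i≥j ⇒ return 3. a=7 6 6 6 12 12 12 11 8 12 8 12

7 6 6 6 12 12 12 11 8 12 8 12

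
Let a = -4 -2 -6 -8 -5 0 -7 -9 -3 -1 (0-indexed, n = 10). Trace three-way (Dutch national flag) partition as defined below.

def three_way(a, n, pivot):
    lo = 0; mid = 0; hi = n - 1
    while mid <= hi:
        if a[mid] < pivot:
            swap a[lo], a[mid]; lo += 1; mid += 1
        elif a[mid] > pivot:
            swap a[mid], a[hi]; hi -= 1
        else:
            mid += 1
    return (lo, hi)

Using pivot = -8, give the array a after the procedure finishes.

-9 -8 -6 -5 0 -7 -2 -3 -1 -4

lo=0 mid=0 hi=9
-4>-8: swap(0,9), hi=8 ⇒ -1 -2 -6 -8 -5 0 -7 -9 -3 -4
-1>-8: swap(0,8), hi=7 ⇒ -3 -2 -6 -8 -5 0 -7 -9 -1 -4
-3>-8: swap(0,7), hi=6 ⇒ -9 -2 -6 -8 -5 0 -7 -3 -1 -4
-9<-8: swap(0,0), lo=1 mid=1 ⇒ -9 -2 -6 -8 -5 0 -7 -3 -1 -4
-2>-8: swap(1,6), hi=5 ⇒ -9 -7 -6 -8 -5 0 -2 -3 -1 -4
-7>-8: swap(1,5), hi=4 ⇒ -9 0 -6 -8 -5 -7 -2 -3 -1 -4
0>-8: swap(1,4), hi=3 ⇒ -9 -5 -6 -8 0 -7 -2 -3 -1 -4
-5>-8: swap(1,3), hi=2 ⇒ -9 -8 -6 -5 0 -7 -2 -3 -1 -4
-8=-8: mid=2
-6>-8: swap(2,2), hi=1 ⇒ -9 -8 -6 -5 0 -7 -2 -3 -1 -4
done. lo=1 hi=1; a=-9 -8 -6 -5 0 -7 -2 -3 -1 -4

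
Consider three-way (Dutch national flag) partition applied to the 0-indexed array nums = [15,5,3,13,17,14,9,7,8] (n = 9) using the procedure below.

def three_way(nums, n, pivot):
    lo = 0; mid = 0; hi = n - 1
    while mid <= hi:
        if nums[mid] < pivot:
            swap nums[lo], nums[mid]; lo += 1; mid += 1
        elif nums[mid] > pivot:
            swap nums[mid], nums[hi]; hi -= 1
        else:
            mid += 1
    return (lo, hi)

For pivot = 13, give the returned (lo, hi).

pivot = 13; lo=0, mid=0, hi=8
nums[mid]=15>13: swap nums[0],nums[8]; hi=7 → [8,5,3,13,17,14,9,7,15]
nums[mid]=8<13: swap nums[0],nums[0]; lo=1,mid=1 → [8,5,3,13,17,14,9,7,15]
nums[mid]=5<13: swap nums[1],nums[1]; lo=2,mid=2 → [8,5,3,13,17,14,9,7,15]
nums[mid]=3<13: swap nums[2],nums[2]; lo=3,mid=3 → [8,5,3,13,17,14,9,7,15]
nums[mid]=13=13: mid=4
nums[mid]=17>13: swap nums[4],nums[7]; hi=6 → [8,5,3,13,7,14,9,17,15]
nums[mid]=7<13: swap nums[3],nums[4]; lo=4,mid=5 → [8,5,3,7,13,14,9,17,15]
nums[mid]=14>13: swap nums[5],nums[6]; hi=5 → [8,5,3,7,13,9,14,17,15]
nums[mid]=9<13: swap nums[4],nums[5]; lo=5,mid=6 → [8,5,3,7,9,13,14,17,15]
end: lo=5, hi=5; nums = [8,5,3,7,9,13,14,17,15]

(5, 5)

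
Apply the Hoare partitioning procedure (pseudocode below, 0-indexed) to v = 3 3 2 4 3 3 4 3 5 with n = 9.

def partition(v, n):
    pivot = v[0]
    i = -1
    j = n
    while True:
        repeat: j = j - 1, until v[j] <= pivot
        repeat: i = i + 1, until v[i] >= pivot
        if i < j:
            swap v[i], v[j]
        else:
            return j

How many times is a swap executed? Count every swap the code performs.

3

pivot = v[0] = 3; i = -1, j = 9
j→7 (v[7]=3≤3), i→0 (v[0]=3≥3); i<j, swap → 3 3 2 4 3 3 4 3 5
j→5 (v[5]=3≤3), i→1 (v[1]=3≥3); i<j, swap → 3 3 2 4 3 3 4 3 5
j→4 (v[4]=3≤3), i→3 (v[3]=4≥3); i<j, swap → 3 3 2 3 4 3 4 3 5
j→3, i→4; i≥j, return j=3. v = 3 3 2 3 4 3 4 3 5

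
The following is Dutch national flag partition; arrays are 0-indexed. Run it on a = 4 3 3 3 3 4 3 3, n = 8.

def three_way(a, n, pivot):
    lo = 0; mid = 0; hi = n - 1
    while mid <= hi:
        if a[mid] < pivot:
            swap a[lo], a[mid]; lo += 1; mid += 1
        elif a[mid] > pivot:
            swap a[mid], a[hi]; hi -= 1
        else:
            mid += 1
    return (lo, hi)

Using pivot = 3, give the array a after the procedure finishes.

3 3 3 3 3 3 4 4

pivot = 3; lo=0, mid=0, hi=7
a[mid]=4>3: swap a[0],a[7]; hi=6 → 3 3 3 3 3 4 3 4
a[mid]=3=3: mid=1
a[mid]=3=3: mid=2
a[mid]=3=3: mid=3
a[mid]=3=3: mid=4
a[mid]=3=3: mid=5
a[mid]=4>3: swap a[5],a[6]; hi=5 → 3 3 3 3 3 3 4 4
a[mid]=3=3: mid=6
end: lo=0, hi=5; a = 3 3 3 3 3 3 4 4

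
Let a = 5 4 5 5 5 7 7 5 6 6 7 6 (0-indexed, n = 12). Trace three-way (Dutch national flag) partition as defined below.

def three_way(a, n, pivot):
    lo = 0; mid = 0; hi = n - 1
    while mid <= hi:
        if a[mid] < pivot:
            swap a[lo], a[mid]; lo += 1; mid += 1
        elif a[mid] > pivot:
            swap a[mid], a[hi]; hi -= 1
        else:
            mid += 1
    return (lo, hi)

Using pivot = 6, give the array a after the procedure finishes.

5 4 5 5 5 5 6 6 6 7 7 7

lo=0 mid=0 hi=11
5<6: swap(0,0), lo=1 mid=1 ⇒ 5 4 5 5 5 7 7 5 6 6 7 6
4<6: swap(1,1), lo=2 mid=2 ⇒ 5 4 5 5 5 7 7 5 6 6 7 6
5<6: swap(2,2), lo=3 mid=3 ⇒ 5 4 5 5 5 7 7 5 6 6 7 6
5<6: swap(3,3), lo=4 mid=4 ⇒ 5 4 5 5 5 7 7 5 6 6 7 6
5<6: swap(4,4), lo=5 mid=5 ⇒ 5 4 5 5 5 7 7 5 6 6 7 6
7>6: swap(5,11), hi=10 ⇒ 5 4 5 5 5 6 7 5 6 6 7 7
6=6: mid=6
7>6: swap(6,10), hi=9 ⇒ 5 4 5 5 5 6 7 5 6 6 7 7
7>6: swap(6,9), hi=8 ⇒ 5 4 5 5 5 6 6 5 6 7 7 7
6=6: mid=7
5<6: swap(5,7), lo=6 mid=8 ⇒ 5 4 5 5 5 5 6 6 6 7 7 7
6=6: mid=9
done. lo=6 hi=8; a=5 4 5 5 5 5 6 6 6 7 7 7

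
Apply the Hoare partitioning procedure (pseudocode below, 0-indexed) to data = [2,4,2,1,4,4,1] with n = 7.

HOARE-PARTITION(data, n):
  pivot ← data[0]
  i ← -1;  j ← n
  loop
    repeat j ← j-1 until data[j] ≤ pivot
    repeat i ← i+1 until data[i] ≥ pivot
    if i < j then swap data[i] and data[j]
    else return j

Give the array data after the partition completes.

pivot=2
j stops at 6 (1), i stops at 0 (2); swap ⇒ [1,4,2,1,4,4,2]
j stops at 3 (1), i stops at 1 (4); swap ⇒ [1,1,2,4,4,4,2]
j stops at 2, i stops at 2; i≥j ⇒ return 2. data=[1,1,2,4,4,4,2]

[1,1,2,4,4,4,2]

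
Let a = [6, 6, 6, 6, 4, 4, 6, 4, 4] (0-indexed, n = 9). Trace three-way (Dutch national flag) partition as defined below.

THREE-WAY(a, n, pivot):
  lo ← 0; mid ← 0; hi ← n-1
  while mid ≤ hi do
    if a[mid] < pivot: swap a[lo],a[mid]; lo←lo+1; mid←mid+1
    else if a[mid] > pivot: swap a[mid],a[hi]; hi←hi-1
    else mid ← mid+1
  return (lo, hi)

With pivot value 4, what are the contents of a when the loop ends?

pivot = 4; lo=0, mid=0, hi=8
a[mid]=6>4: swap a[0],a[8]; hi=7 → [4, 6, 6, 6, 4, 4, 6, 4, 6]
a[mid]=4=4: mid=1
a[mid]=6>4: swap a[1],a[7]; hi=6 → [4, 4, 6, 6, 4, 4, 6, 6, 6]
a[mid]=4=4: mid=2
a[mid]=6>4: swap a[2],a[6]; hi=5 → [4, 4, 6, 6, 4, 4, 6, 6, 6]
a[mid]=6>4: swap a[2],a[5]; hi=4 → [4, 4, 4, 6, 4, 6, 6, 6, 6]
a[mid]=4=4: mid=3
a[mid]=6>4: swap a[3],a[4]; hi=3 → [4, 4, 4, 4, 6, 6, 6, 6, 6]
a[mid]=4=4: mid=4
end: lo=0, hi=3; a = [4, 4, 4, 4, 6, 6, 6, 6, 6]

[4, 4, 4, 4, 6, 6, 6, 6, 6]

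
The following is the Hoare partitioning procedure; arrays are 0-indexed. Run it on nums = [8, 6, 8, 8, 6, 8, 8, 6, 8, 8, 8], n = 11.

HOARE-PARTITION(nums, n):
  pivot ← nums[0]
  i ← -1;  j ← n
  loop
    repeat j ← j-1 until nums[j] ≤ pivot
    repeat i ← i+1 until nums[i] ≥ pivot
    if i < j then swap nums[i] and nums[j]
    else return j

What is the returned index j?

pivot = nums[0] = 8; i = -1, j = 11
j→10 (nums[10]=8≤8), i→0 (nums[0]=8≥8); i<j, swap → [8, 6, 8, 8, 6, 8, 8, 6, 8, 8, 8]
j→9 (nums[9]=8≤8), i→2 (nums[2]=8≥8); i<j, swap → [8, 6, 8, 8, 6, 8, 8, 6, 8, 8, 8]
j→8 (nums[8]=8≤8), i→3 (nums[3]=8≥8); i<j, swap → [8, 6, 8, 8, 6, 8, 8, 6, 8, 8, 8]
j→7 (nums[7]=6≤8), i→5 (nums[5]=8≥8); i<j, swap → [8, 6, 8, 8, 6, 6, 8, 8, 8, 8, 8]
j→6, i→6; i≥j, return j=6. nums = [8, 6, 8, 8, 6, 6, 8, 8, 8, 8, 8]

6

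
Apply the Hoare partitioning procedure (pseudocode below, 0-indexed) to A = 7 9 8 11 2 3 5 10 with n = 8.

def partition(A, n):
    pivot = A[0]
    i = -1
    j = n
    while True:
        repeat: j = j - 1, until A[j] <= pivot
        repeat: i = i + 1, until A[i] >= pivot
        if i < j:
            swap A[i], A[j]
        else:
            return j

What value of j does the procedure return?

pivot = A[0] = 7; i = -1, j = 8
j→6 (A[6]=5≤7), i→0 (A[0]=7≥7); i<j, swap → 5 9 8 11 2 3 7 10
j→5 (A[5]=3≤7), i→1 (A[1]=9≥7); i<j, swap → 5 3 8 11 2 9 7 10
j→4 (A[4]=2≤7), i→2 (A[2]=8≥7); i<j, swap → 5 3 2 11 8 9 7 10
j→2, i→3; i≥j, return j=2. A = 5 3 2 11 8 9 7 10

2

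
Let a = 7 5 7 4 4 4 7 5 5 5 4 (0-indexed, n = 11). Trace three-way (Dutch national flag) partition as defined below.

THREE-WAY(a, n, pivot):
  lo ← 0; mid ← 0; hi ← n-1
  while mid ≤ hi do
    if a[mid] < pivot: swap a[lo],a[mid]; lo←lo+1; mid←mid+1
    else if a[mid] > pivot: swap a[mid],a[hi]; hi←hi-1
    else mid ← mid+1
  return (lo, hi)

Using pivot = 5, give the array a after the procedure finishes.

4 4 4 4 5 5 5 5 7 7 7

lo=0 mid=0 hi=10
7>5: swap(0,10), hi=9 ⇒ 4 5 7 4 4 4 7 5 5 5 7
4<5: swap(0,0), lo=1 mid=1 ⇒ 4 5 7 4 4 4 7 5 5 5 7
5=5: mid=2
7>5: swap(2,9), hi=8 ⇒ 4 5 5 4 4 4 7 5 5 7 7
5=5: mid=3
4<5: swap(1,3), lo=2 mid=4 ⇒ 4 4 5 5 4 4 7 5 5 7 7
4<5: swap(2,4), lo=3 mid=5 ⇒ 4 4 4 5 5 4 7 5 5 7 7
4<5: swap(3,5), lo=4 mid=6 ⇒ 4 4 4 4 5 5 7 5 5 7 7
7>5: swap(6,8), hi=7 ⇒ 4 4 4 4 5 5 5 5 7 7 7
5=5: mid=7
5=5: mid=8
done. lo=4 hi=7; a=4 4 4 4 5 5 5 5 7 7 7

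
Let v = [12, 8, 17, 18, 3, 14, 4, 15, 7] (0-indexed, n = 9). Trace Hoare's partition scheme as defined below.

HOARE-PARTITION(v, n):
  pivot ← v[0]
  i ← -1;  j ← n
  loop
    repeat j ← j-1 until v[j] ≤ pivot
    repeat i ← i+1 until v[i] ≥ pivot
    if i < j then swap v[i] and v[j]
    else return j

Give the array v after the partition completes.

pivot = v[0] = 12; i = -1, j = 9
j→8 (v[8]=7≤12), i→0 (v[0]=12≥12); i<j, swap → [7, 8, 17, 18, 3, 14, 4, 15, 12]
j→6 (v[6]=4≤12), i→2 (v[2]=17≥12); i<j, swap → [7, 8, 4, 18, 3, 14, 17, 15, 12]
j→4 (v[4]=3≤12), i→3 (v[3]=18≥12); i<j, swap → [7, 8, 4, 3, 18, 14, 17, 15, 12]
j→3, i→4; i≥j, return j=3. v = [7, 8, 4, 3, 18, 14, 17, 15, 12]

[7, 8, 4, 3, 18, 14, 17, 15, 12]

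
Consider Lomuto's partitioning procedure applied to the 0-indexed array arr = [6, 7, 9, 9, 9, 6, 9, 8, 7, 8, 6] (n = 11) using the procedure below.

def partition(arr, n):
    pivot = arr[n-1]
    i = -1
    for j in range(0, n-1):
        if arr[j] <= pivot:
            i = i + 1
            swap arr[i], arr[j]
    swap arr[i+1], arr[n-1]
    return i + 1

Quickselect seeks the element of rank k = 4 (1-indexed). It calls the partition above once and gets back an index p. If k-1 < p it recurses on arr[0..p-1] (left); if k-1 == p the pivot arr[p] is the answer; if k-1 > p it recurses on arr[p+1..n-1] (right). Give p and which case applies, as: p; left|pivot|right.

pivot=6, i=-1
j=0: 6≤6, i=0, swap(0,0) ⇒ [6, 7, 9, 9, 9, 6, 9, 8, 7, 8, 6]
j=1: 7>6, skip
j=2: 9>6, skip
j=3: 9>6, skip
j=4: 9>6, skip
j=5: 6≤6, i=1, swap(1,5) ⇒ [6, 6, 9, 9, 9, 7, 9, 8, 7, 8, 6]
j=6: 9>6, skip
j=7: 8>6, skip
j=8: 7>6, skip
j=9: 8>6, skip
swap(2,10) ⇒ [6, 6, 6, 9, 9, 7, 9, 8, 7, 8, 9]; return 2
p = 2; k-1 = 3 > 2 ⇒ right

2; right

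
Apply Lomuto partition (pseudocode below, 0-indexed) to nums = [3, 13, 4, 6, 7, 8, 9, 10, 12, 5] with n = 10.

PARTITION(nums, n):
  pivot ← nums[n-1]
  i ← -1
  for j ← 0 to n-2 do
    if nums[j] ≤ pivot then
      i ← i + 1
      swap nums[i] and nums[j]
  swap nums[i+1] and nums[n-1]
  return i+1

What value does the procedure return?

pivot = nums[9] = 5; i = -1
j=0: nums[0]=3 ≤ 5 → i=0, swap nums[0],nums[0] (no change) → [3, 13, 4, 6, 7, 8, 9, 10, 12, 5]
j=1: nums[1]=13 > 5 → no swap
j=2: nums[2]=4 ≤ 5 → i=1, swap nums[1],nums[2] → [3, 4, 13, 6, 7, 8, 9, 10, 12, 5]
j=3: nums[3]=6 > 5 → no swap
j=4: nums[4]=7 > 5 → no swap
j=5: nums[5]=8 > 5 → no swap
j=6: nums[6]=9 > 5 → no swap
j=7: nums[7]=10 > 5 → no swap
j=8: nums[8]=12 > 5 → no swap
final swap nums[2],nums[9] → [3, 4, 5, 6, 7, 8, 9, 10, 12, 13]; return 2

2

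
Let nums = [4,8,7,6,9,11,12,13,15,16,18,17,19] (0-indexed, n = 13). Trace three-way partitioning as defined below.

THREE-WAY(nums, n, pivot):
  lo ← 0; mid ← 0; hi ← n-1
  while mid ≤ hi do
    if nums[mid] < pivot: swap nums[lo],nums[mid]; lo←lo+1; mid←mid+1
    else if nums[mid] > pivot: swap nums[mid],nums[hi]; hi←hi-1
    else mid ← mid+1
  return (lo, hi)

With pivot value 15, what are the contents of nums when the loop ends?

pivot = 15; lo=0, mid=0, hi=12
nums[mid]=4<15: swap nums[0],nums[0]; lo=1,mid=1 → [4,8,7,6,9,11,12,13,15,16,18,17,19]
nums[mid]=8<15: swap nums[1],nums[1]; lo=2,mid=2 → [4,8,7,6,9,11,12,13,15,16,18,17,19]
nums[mid]=7<15: swap nums[2],nums[2]; lo=3,mid=3 → [4,8,7,6,9,11,12,13,15,16,18,17,19]
nums[mid]=6<15: swap nums[3],nums[3]; lo=4,mid=4 → [4,8,7,6,9,11,12,13,15,16,18,17,19]
nums[mid]=9<15: swap nums[4],nums[4]; lo=5,mid=5 → [4,8,7,6,9,11,12,13,15,16,18,17,19]
nums[mid]=11<15: swap nums[5],nums[5]; lo=6,mid=6 → [4,8,7,6,9,11,12,13,15,16,18,17,19]
nums[mid]=12<15: swap nums[6],nums[6]; lo=7,mid=7 → [4,8,7,6,9,11,12,13,15,16,18,17,19]
nums[mid]=13<15: swap nums[7],nums[7]; lo=8,mid=8 → [4,8,7,6,9,11,12,13,15,16,18,17,19]
nums[mid]=15=15: mid=9
nums[mid]=16>15: swap nums[9],nums[12]; hi=11 → [4,8,7,6,9,11,12,13,15,19,18,17,16]
nums[mid]=19>15: swap nums[9],nums[11]; hi=10 → [4,8,7,6,9,11,12,13,15,17,18,19,16]
nums[mid]=17>15: swap nums[9],nums[10]; hi=9 → [4,8,7,6,9,11,12,13,15,18,17,19,16]
nums[mid]=18>15: swap nums[9],nums[9]; hi=8 → [4,8,7,6,9,11,12,13,15,18,17,19,16]
end: lo=8, hi=8; nums = [4,8,7,6,9,11,12,13,15,18,17,19,16]

[4,8,7,6,9,11,12,13,15,18,17,19,16]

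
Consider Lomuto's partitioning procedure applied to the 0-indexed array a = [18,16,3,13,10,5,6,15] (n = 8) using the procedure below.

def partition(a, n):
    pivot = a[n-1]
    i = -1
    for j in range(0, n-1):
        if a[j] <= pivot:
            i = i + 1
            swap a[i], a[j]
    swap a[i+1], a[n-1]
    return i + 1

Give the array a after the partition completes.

[3,13,10,5,6,15,18,16]

pivot=15, i=-1
j=0: 18>15, skip
j=1: 16>15, skip
j=2: 3≤15, i=0, swap(0,2) ⇒ [3,16,18,13,10,5,6,15]
j=3: 13≤15, i=1, swap(1,3) ⇒ [3,13,18,16,10,5,6,15]
j=4: 10≤15, i=2, swap(2,4) ⇒ [3,13,10,16,18,5,6,15]
j=5: 5≤15, i=3, swap(3,5) ⇒ [3,13,10,5,18,16,6,15]
j=6: 6≤15, i=4, swap(4,6) ⇒ [3,13,10,5,6,16,18,15]
swap(5,7) ⇒ [3,13,10,5,6,15,18,16]; return 5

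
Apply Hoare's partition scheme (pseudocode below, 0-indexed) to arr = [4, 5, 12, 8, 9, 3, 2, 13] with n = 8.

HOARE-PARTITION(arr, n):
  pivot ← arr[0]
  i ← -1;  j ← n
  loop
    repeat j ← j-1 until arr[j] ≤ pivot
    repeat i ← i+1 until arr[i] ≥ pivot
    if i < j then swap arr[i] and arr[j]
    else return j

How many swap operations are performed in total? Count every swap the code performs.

2

pivot = arr[0] = 4; i = -1, j = 8
j→6 (arr[6]=2≤4), i→0 (arr[0]=4≥4); i<j, swap → [2, 5, 12, 8, 9, 3, 4, 13]
j→5 (arr[5]=3≤4), i→1 (arr[1]=5≥4); i<j, swap → [2, 3, 12, 8, 9, 5, 4, 13]
j→1, i→2; i≥j, return j=1. arr = [2, 3, 12, 8, 9, 5, 4, 13]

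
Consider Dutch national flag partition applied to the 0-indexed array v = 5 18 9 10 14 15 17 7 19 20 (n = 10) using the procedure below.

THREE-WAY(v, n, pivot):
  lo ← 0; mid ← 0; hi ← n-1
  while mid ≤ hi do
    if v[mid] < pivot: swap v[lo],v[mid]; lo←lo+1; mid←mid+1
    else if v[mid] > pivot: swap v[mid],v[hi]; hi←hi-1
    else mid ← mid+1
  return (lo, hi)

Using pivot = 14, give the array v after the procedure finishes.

5 7 9 10 14 17 15 19 20 18

lo=0 mid=0 hi=9
5<14: swap(0,0), lo=1 mid=1 ⇒ 5 18 9 10 14 15 17 7 19 20
18>14: swap(1,9), hi=8 ⇒ 5 20 9 10 14 15 17 7 19 18
20>14: swap(1,8), hi=7 ⇒ 5 19 9 10 14 15 17 7 20 18
19>14: swap(1,7), hi=6 ⇒ 5 7 9 10 14 15 17 19 20 18
7<14: swap(1,1), lo=2 mid=2 ⇒ 5 7 9 10 14 15 17 19 20 18
9<14: swap(2,2), lo=3 mid=3 ⇒ 5 7 9 10 14 15 17 19 20 18
10<14: swap(3,3), lo=4 mid=4 ⇒ 5 7 9 10 14 15 17 19 20 18
14=14: mid=5
15>14: swap(5,6), hi=5 ⇒ 5 7 9 10 14 17 15 19 20 18
17>14: swap(5,5), hi=4 ⇒ 5 7 9 10 14 17 15 19 20 18
done. lo=4 hi=4; v=5 7 9 10 14 17 15 19 20 18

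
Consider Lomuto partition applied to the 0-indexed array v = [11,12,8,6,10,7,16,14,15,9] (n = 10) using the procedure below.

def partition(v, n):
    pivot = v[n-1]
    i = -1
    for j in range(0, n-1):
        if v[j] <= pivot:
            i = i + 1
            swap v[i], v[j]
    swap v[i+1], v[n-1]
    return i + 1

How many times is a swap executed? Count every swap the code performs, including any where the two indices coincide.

4

pivot=9, i=-1
j=0: 11>9, skip
j=1: 12>9, skip
j=2: 8≤9, i=0, swap(0,2) ⇒ [8,12,11,6,10,7,16,14,15,9]
j=3: 6≤9, i=1, swap(1,3) ⇒ [8,6,11,12,10,7,16,14,15,9]
j=4: 10>9, skip
j=5: 7≤9, i=2, swap(2,5) ⇒ [8,6,7,12,10,11,16,14,15,9]
j=6: 16>9, skip
j=7: 14>9, skip
j=8: 15>9, skip
swap(3,9) ⇒ [8,6,7,9,10,11,16,14,15,12]; return 3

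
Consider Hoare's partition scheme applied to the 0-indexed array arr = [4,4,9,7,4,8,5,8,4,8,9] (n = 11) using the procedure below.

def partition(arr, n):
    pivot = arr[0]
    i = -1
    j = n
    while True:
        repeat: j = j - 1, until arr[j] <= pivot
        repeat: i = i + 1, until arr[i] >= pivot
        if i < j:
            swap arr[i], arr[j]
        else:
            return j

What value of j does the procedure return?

1

pivot = arr[0] = 4; i = -1, j = 11
j→8 (arr[8]=4≤4), i→0 (arr[0]=4≥4); i<j, swap → [4,4,9,7,4,8,5,8,4,8,9]
j→4 (arr[4]=4≤4), i→1 (arr[1]=4≥4); i<j, swap → [4,4,9,7,4,8,5,8,4,8,9]
j→1, i→2; i≥j, return j=1. arr = [4,4,9,7,4,8,5,8,4,8,9]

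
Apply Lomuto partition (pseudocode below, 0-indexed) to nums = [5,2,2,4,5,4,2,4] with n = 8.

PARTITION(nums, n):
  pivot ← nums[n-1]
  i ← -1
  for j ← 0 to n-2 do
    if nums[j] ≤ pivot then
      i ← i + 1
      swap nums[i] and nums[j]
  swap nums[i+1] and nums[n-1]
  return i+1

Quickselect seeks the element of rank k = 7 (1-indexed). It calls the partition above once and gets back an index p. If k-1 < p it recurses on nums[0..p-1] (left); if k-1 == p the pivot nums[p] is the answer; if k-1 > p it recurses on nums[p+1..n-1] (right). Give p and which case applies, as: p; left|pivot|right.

pivot=4, i=-1
j=0: 5>4, skip
j=1: 2≤4, i=0, swap(0,1) ⇒ [2,5,2,4,5,4,2,4]
j=2: 2≤4, i=1, swap(1,2) ⇒ [2,2,5,4,5,4,2,4]
j=3: 4≤4, i=2, swap(2,3) ⇒ [2,2,4,5,5,4,2,4]
j=4: 5>4, skip
j=5: 4≤4, i=3, swap(3,5) ⇒ [2,2,4,4,5,5,2,4]
j=6: 2≤4, i=4, swap(4,6) ⇒ [2,2,4,4,2,5,5,4]
swap(5,7) ⇒ [2,2,4,4,2,4,5,5]; return 5
p = 5; k-1 = 6 > 5 ⇒ right

5; right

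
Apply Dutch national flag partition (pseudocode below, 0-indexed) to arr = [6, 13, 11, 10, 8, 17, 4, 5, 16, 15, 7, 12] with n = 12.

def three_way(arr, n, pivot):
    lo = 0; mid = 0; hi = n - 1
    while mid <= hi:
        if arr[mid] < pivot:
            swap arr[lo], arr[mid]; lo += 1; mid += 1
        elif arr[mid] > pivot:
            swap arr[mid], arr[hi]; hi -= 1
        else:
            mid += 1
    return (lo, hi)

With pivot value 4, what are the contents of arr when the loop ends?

[4, 11, 10, 8, 17, 13, 5, 16, 15, 7, 12, 6]

lo=0 mid=0 hi=11
6>4: swap(0,11), hi=10 ⇒ [12, 13, 11, 10, 8, 17, 4, 5, 16, 15, 7, 6]
12>4: swap(0,10), hi=9 ⇒ [7, 13, 11, 10, 8, 17, 4, 5, 16, 15, 12, 6]
7>4: swap(0,9), hi=8 ⇒ [15, 13, 11, 10, 8, 17, 4, 5, 16, 7, 12, 6]
15>4: swap(0,8), hi=7 ⇒ [16, 13, 11, 10, 8, 17, 4, 5, 15, 7, 12, 6]
16>4: swap(0,7), hi=6 ⇒ [5, 13, 11, 10, 8, 17, 4, 16, 15, 7, 12, 6]
5>4: swap(0,6), hi=5 ⇒ [4, 13, 11, 10, 8, 17, 5, 16, 15, 7, 12, 6]
4=4: mid=1
13>4: swap(1,5), hi=4 ⇒ [4, 17, 11, 10, 8, 13, 5, 16, 15, 7, 12, 6]
17>4: swap(1,4), hi=3 ⇒ [4, 8, 11, 10, 17, 13, 5, 16, 15, 7, 12, 6]
8>4: swap(1,3), hi=2 ⇒ [4, 10, 11, 8, 17, 13, 5, 16, 15, 7, 12, 6]
10>4: swap(1,2), hi=1 ⇒ [4, 11, 10, 8, 17, 13, 5, 16, 15, 7, 12, 6]
11>4: swap(1,1), hi=0 ⇒ [4, 11, 10, 8, 17, 13, 5, 16, 15, 7, 12, 6]
done. lo=0 hi=0; arr=[4, 11, 10, 8, 17, 13, 5, 16, 15, 7, 12, 6]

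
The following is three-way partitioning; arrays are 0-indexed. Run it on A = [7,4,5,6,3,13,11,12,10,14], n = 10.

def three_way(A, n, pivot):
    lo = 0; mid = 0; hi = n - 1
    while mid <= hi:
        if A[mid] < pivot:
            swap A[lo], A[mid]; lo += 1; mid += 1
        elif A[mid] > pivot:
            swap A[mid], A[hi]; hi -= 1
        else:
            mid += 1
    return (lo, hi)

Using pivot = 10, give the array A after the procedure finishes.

[7,4,5,6,3,10,12,11,14,13]

lo=0 mid=0 hi=9
7<10: swap(0,0), lo=1 mid=1 ⇒ [7,4,5,6,3,13,11,12,10,14]
4<10: swap(1,1), lo=2 mid=2 ⇒ [7,4,5,6,3,13,11,12,10,14]
5<10: swap(2,2), lo=3 mid=3 ⇒ [7,4,5,6,3,13,11,12,10,14]
6<10: swap(3,3), lo=4 mid=4 ⇒ [7,4,5,6,3,13,11,12,10,14]
3<10: swap(4,4), lo=5 mid=5 ⇒ [7,4,5,6,3,13,11,12,10,14]
13>10: swap(5,9), hi=8 ⇒ [7,4,5,6,3,14,11,12,10,13]
14>10: swap(5,8), hi=7 ⇒ [7,4,5,6,3,10,11,12,14,13]
10=10: mid=6
11>10: swap(6,7), hi=6 ⇒ [7,4,5,6,3,10,12,11,14,13]
12>10: swap(6,6), hi=5 ⇒ [7,4,5,6,3,10,12,11,14,13]
done. lo=5 hi=5; A=[7,4,5,6,3,10,12,11,14,13]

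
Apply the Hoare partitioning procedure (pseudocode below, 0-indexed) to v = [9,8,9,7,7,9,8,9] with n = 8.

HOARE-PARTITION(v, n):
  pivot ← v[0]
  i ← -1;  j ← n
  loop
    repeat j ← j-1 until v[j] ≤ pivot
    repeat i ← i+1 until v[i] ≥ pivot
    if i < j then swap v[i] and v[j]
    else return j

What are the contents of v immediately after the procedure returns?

pivot = v[0] = 9; i = -1, j = 8
j→7 (v[7]=9≤9), i→0 (v[0]=9≥9); i<j, swap → [9,8,9,7,7,9,8,9]
j→6 (v[6]=8≤9), i→2 (v[2]=9≥9); i<j, swap → [9,8,8,7,7,9,9,9]
j→5, i→5; i≥j, return j=5. v = [9,8,8,7,7,9,9,9]

[9,8,8,7,7,9,9,9]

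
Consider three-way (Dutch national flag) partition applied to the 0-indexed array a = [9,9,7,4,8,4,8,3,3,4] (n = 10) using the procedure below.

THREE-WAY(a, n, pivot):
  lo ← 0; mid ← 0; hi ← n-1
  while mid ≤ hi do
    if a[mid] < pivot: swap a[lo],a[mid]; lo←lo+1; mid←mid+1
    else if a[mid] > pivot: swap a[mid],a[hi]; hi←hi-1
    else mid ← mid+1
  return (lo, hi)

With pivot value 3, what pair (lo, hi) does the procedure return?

pivot = 3; lo=0, mid=0, hi=9
a[mid]=9>3: swap a[0],a[9]; hi=8 → [4,9,7,4,8,4,8,3,3,9]
a[mid]=4>3: swap a[0],a[8]; hi=7 → [3,9,7,4,8,4,8,3,4,9]
a[mid]=3=3: mid=1
a[mid]=9>3: swap a[1],a[7]; hi=6 → [3,3,7,4,8,4,8,9,4,9]
a[mid]=3=3: mid=2
a[mid]=7>3: swap a[2],a[6]; hi=5 → [3,3,8,4,8,4,7,9,4,9]
a[mid]=8>3: swap a[2],a[5]; hi=4 → [3,3,4,4,8,8,7,9,4,9]
a[mid]=4>3: swap a[2],a[4]; hi=3 → [3,3,8,4,4,8,7,9,4,9]
a[mid]=8>3: swap a[2],a[3]; hi=2 → [3,3,4,8,4,8,7,9,4,9]
a[mid]=4>3: swap a[2],a[2]; hi=1 → [3,3,4,8,4,8,7,9,4,9]
end: lo=0, hi=1; a = [3,3,4,8,4,8,7,9,4,9]

(0, 1)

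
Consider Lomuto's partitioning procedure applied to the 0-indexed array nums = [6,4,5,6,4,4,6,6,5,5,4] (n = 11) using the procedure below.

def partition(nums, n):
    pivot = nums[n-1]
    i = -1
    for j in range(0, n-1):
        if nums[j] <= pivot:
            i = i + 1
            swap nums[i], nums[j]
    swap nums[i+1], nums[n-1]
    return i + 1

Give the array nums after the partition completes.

pivot=4, i=-1
j=0: 6>4, skip
j=1: 4≤4, i=0, swap(0,1) ⇒ [4,6,5,6,4,4,6,6,5,5,4]
j=2: 5>4, skip
j=3: 6>4, skip
j=4: 4≤4, i=1, swap(1,4) ⇒ [4,4,5,6,6,4,6,6,5,5,4]
j=5: 4≤4, i=2, swap(2,5) ⇒ [4,4,4,6,6,5,6,6,5,5,4]
j=6: 6>4, skip
j=7: 6>4, skip
j=8: 5>4, skip
j=9: 5>4, skip
swap(3,10) ⇒ [4,4,4,4,6,5,6,6,5,5,6]; return 3

[4,4,4,4,6,5,6,6,5,5,6]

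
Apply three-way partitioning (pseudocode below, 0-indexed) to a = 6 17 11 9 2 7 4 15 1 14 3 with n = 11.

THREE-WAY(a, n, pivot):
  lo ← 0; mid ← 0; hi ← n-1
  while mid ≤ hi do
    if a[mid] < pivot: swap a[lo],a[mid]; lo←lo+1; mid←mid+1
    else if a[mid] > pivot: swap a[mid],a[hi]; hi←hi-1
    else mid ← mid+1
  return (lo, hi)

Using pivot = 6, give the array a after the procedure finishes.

pivot = 6; lo=0, mid=0, hi=10
a[mid]=6=6: mid=1
a[mid]=17>6: swap a[1],a[10]; hi=9 → 6 3 11 9 2 7 4 15 1 14 17
a[mid]=3<6: swap a[0],a[1]; lo=1,mid=2 → 3 6 11 9 2 7 4 15 1 14 17
a[mid]=11>6: swap a[2],a[9]; hi=8 → 3 6 14 9 2 7 4 15 1 11 17
a[mid]=14>6: swap a[2],a[8]; hi=7 → 3 6 1 9 2 7 4 15 14 11 17
a[mid]=1<6: swap a[1],a[2]; lo=2,mid=3 → 3 1 6 9 2 7 4 15 14 11 17
a[mid]=9>6: swap a[3],a[7]; hi=6 → 3 1 6 15 2 7 4 9 14 11 17
a[mid]=15>6: swap a[3],a[6]; hi=5 → 3 1 6 4 2 7 15 9 14 11 17
a[mid]=4<6: swap a[2],a[3]; lo=3,mid=4 → 3 1 4 6 2 7 15 9 14 11 17
a[mid]=2<6: swap a[3],a[4]; lo=4,mid=5 → 3 1 4 2 6 7 15 9 14 11 17
a[mid]=7>6: swap a[5],a[5]; hi=4 → 3 1 4 2 6 7 15 9 14 11 17
end: lo=4, hi=4; a = 3 1 4 2 6 7 15 9 14 11 17

3 1 4 2 6 7 15 9 14 11 17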